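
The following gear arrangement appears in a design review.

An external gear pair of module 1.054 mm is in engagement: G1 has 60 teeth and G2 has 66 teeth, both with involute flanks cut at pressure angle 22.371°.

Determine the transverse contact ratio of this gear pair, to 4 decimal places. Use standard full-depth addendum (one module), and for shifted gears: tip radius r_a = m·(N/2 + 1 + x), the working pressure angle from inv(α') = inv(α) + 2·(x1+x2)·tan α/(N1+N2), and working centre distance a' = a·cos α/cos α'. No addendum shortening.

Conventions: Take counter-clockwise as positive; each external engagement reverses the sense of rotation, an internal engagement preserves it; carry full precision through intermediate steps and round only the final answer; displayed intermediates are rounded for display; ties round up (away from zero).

1.6686

recognized (one external pair, fixed centres): single-mesh tooth geometry, m = 1.054, N1 = 60, N2 = 66
base radii: r_b1 = 29.240241, r_b2 = 32.164265
tip radii: r_a1 = 32.674000, r_a2 = 35.836000
no profile shift: α' = α, a' = a
action lengths: √(r_a1²−r_b1²) = 14.580761, √(r_a2²−r_b2²) = 15.801233
base pitch p_b = π·m·cos α = 3.062031
CR = (14.580761 + 15.801233 − 66.402000·sin 22.37100°)/3.062031 = 1.668578
contact ratio ≈ 1.6686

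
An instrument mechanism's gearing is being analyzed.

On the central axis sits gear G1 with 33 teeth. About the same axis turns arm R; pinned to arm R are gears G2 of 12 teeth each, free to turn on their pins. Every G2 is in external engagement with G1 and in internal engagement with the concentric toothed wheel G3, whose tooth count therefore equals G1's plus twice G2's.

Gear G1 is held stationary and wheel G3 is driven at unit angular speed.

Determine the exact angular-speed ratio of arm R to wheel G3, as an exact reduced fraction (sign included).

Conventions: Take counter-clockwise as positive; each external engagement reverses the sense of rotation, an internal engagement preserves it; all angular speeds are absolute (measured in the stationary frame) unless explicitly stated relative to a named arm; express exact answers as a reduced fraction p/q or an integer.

recognized (axles ride arm R): planetary set, 33/12/57 teeth
ring teeth: 33 + 2·12 = 57
33(ω_sun−ω_arm) = −57(ω_ring−ω_arm),  ω_sun = 0, ω_ring = 1
33(0−ω_arm) = −57(1−ω_arm)  ⇒  90·ω_arm = 57  ⇒  ω_arm = 19/30
ω_out/ω_in = 19/30

19/30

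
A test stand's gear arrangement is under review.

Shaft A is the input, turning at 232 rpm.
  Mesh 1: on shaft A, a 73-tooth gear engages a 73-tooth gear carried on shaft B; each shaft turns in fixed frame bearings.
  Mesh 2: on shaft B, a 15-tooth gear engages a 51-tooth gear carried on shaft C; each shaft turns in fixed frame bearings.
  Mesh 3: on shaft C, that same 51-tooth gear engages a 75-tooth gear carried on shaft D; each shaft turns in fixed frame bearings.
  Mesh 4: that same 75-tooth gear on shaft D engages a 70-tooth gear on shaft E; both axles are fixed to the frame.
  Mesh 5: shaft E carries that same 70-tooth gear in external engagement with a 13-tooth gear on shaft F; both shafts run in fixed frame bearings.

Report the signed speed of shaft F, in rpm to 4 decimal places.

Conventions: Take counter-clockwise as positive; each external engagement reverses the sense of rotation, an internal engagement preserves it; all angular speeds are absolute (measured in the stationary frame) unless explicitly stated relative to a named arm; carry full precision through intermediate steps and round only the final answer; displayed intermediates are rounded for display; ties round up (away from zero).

topology: fixed-axis compound train — 5 meshes, A→F
mesh 1 [73T→73T]: ω = 232.0000×73/73 = 232.0000 rpm, sense flips to −
mesh 2 [15T→51T]: ω = 232.0000×15/51 = 68.2353 rpm, sense flips to +
mesh 3 [51T→75T]: ω = 68.2353×51/75 = 46.4000 rpm, sense flips to −
mesh 4 [75T→70T]: ω = 46.4000×75/70 = 49.7143 rpm, sense flips to +
mesh 5 [70T→13T]: ω = 49.7143×70/13 = 267.6923 rpm, sense flips to −
signed output speed = -267.6923 rpm

-267.6923 rpm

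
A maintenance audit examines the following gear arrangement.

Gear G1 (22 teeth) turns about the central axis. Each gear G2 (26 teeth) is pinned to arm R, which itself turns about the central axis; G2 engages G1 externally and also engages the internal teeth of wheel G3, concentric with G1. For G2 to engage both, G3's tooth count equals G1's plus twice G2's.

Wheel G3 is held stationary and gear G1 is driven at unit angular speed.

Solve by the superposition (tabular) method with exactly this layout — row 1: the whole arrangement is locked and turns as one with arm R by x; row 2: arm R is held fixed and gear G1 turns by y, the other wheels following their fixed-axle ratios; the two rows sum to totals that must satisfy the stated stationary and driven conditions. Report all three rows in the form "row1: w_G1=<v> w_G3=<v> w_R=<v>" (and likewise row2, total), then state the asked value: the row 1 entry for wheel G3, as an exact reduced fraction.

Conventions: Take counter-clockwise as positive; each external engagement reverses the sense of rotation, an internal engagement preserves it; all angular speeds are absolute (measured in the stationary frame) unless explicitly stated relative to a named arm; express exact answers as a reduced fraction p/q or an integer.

planetary set (22T centre, 26T on arm, 74T internal) — Willis relation
row 1 (train locked, turned with arm): all members turn x
superposition row 2 [arm held]: sun y, ring −(22/74)·y, arm 0
boundary: total ω_ring = x − (22/74)·y = 0 and total ω_sun = x + y = 1  ⇒  y = 37/48, x = 11/48
row 2 ring = −(22/74)·37/48 = -11/48
totals (row 1 + row 2): sun 11/48 + 37/48 = 1, ring 11/48 + (-11/48) = 0, arm 11/48 + 0 = 11/48
asked cell (row1, ring) = 11/48

row1: w_G1=11/48 w_G3=11/48 w_R=11/48
row2: w_G1=37/48 w_G3=-11/48 w_R=0
total: w_G1=1 w_G3=0 w_R=11/48
asked value: 11/48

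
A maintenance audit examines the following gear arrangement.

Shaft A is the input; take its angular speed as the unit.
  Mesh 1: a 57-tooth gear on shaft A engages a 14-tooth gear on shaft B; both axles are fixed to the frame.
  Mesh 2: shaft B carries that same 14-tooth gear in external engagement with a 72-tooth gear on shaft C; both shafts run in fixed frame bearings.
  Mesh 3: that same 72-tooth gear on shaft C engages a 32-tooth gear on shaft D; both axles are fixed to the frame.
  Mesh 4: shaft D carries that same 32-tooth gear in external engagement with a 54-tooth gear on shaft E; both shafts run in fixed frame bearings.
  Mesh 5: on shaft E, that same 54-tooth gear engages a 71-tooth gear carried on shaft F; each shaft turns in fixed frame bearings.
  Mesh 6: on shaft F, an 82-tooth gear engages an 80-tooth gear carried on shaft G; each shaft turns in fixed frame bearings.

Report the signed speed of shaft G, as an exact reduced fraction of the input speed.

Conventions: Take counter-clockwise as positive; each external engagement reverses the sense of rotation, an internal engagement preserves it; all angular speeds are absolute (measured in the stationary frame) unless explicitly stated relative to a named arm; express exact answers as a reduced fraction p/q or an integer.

2337/2840

6-mesh fixed-axis compound train (all bearings frame-fixed)
mesh 1 [57T→14T]: |ω|/ω_in = 1×57/14 = 57/14, sense flips to −
mesh 2 [14T→72T]: |ω|/ω_in = (57/14)×14/72 = 19/24, sense flips to +
mesh 3 [72T→32T]: |ω|/ω_in = (19/24)×72/32 = 57/32, sense flips to −
mesh 4 [32T→54T]: |ω|/ω_in = (57/32)×32/54 = 19/18, sense flips to +
mesh 5 [54T→71T]: |ω|/ω_in = (19/18)×54/71 = 57/71, sense flips to −
mesh 6 [82T→80T]: |ω|/ω_in = (57/71)×82/80 = 2337/2840, sense flips to +
signed output speed (× input speed) = 2337/2840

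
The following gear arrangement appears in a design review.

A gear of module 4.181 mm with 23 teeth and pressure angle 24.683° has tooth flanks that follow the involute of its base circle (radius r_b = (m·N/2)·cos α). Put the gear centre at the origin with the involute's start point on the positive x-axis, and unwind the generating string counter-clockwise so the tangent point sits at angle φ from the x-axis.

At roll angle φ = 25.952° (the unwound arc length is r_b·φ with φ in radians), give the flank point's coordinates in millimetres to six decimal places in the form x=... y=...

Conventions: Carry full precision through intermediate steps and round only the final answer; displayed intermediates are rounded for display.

x=47.942733 y=1.325724

single-mesh involute tooth geometry (23T wheel at module 4.181)
pitch radius r_p = m·N/2 = 4.181·23/2 = 48.081500
base radius r_b = r_p·cos α = 48.081500·cos 24.683° = 43.688395
roll angle φ = 25.952° = 0.45294785 rad
x = r_b·(cos φ + φ·sin φ) = 47.942733
y = r_b·(sin φ − φ·cos φ) = 1.325724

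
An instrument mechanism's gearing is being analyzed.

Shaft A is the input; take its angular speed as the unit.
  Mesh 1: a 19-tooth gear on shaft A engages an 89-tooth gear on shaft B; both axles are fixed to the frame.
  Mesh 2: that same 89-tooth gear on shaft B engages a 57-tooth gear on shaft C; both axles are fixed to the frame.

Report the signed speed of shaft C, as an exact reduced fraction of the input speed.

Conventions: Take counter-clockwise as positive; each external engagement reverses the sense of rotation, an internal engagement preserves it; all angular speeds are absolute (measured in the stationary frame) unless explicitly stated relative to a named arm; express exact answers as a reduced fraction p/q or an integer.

1/3

2-mesh fixed-axis compound train (all bearings frame-fixed)
mesh 1 [19T→89T]: |ω|/ω_in = 1×19/89 = 19/89, sense flips to −
mesh 2 [89T→57T]: |ω|/ω_in = (19/89)×89/57 = 1/3, sense flips to +
signed output speed (× input speed) = 1/3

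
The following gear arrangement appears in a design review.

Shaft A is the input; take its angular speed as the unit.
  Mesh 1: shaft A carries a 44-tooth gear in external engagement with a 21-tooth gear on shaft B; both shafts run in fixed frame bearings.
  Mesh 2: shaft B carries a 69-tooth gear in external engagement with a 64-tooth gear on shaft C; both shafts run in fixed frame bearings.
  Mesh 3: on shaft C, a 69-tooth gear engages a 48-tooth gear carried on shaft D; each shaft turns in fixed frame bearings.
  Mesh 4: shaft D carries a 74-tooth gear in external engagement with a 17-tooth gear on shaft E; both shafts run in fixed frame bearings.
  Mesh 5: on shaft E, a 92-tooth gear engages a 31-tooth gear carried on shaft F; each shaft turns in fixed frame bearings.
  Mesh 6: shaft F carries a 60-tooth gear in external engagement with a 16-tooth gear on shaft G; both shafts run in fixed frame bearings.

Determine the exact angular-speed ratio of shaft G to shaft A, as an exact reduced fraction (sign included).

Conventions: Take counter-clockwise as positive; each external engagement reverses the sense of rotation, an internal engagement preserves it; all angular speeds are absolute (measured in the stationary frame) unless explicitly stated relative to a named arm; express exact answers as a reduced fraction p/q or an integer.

class = fixed-axis compound train [6 meshes; 6 ratios multiply, 6 sense flips]
mesh 1 [44T→21T]: running ratio 44/21, sense −
mesh 2 [69T→64T]: running ratio 253/112, sense +
mesh 3 [69T→48T]: running ratio 5819/1792, sense −
mesh 4 [74T→17T]: running ratio 215303/15232, sense +
mesh 5 [92T→31T]: running ratio 4951969/118048, sense −
mesh 6 [60T→16T]: running ratio 74279535/472192, sense +
ω_out/ω_in = 74279535/472192

74279535/472192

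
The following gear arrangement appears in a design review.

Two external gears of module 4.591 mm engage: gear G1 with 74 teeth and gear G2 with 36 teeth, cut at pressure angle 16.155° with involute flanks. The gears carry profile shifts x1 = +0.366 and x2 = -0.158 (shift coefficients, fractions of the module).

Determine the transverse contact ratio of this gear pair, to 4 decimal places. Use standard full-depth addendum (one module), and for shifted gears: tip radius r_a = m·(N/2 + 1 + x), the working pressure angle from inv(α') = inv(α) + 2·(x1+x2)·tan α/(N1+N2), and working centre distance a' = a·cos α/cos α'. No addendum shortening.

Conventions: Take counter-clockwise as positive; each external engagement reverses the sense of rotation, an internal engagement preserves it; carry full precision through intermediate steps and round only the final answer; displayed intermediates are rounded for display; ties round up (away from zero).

1.9637

topology: single-mesh involute geometry — m = 4.591, 74T/36T pair
base radii: r_b1 = 163.159378, r_b2 = 79.374833
tip radii: r_a1 = 176.138306, r_a2 = 86.503622
inv(α') = inv(16.155°) + 2·(+0.366-0.158)·tan α/(74+36) = 0.00881292  ⇒  α' = 16.86911°
a' = a·cos α / cos α' = 252.5050·cos 16.155°/cos 16.86911° = 253.439679
action lengths: √(r_a1²−r_b1²) = 66.360531, √(r_a2²−r_b2²) = 34.387680
base pitch p_b = π·m·cos α = 13.853522
CR = (66.360531 + 34.387680 − 253.439679·sin 16.86911°)/13.853522 = 1.963651
contact ratio ≈ 1.9637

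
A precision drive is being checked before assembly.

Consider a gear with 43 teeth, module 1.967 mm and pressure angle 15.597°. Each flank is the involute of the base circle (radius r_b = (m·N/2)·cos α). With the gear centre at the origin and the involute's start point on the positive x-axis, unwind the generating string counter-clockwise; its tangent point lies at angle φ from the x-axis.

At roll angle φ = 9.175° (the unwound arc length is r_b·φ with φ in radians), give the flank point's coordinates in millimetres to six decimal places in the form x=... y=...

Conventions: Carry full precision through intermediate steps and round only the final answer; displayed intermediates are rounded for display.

x=41.252137 y=0.055611

topology: single-mesh involute geometry — m = 1.967, N = 43
pitch radius r_p = m·N/2 = 1.967·43/2 = 42.290500
base radius r_b = r_p·cos α = 42.290500·cos 15.597° = 40.733222
roll angle φ = 9.175° = 0.16013396 rad
x = r_b·(cos φ + φ·sin φ) = 41.252137
y = r_b·(sin φ − φ·cos φ) = 0.055611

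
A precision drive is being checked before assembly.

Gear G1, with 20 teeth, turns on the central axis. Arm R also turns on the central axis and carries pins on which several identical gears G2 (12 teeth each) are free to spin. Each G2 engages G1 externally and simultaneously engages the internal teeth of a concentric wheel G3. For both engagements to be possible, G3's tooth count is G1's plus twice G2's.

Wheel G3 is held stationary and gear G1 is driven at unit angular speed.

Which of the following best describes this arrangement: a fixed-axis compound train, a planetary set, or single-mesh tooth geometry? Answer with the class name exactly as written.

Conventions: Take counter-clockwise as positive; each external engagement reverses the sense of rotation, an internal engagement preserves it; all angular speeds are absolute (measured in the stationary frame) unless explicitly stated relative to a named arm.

recognized (axles ride arm R): planetary set, 20/12/44 teeth
classification: planetary set

planetary set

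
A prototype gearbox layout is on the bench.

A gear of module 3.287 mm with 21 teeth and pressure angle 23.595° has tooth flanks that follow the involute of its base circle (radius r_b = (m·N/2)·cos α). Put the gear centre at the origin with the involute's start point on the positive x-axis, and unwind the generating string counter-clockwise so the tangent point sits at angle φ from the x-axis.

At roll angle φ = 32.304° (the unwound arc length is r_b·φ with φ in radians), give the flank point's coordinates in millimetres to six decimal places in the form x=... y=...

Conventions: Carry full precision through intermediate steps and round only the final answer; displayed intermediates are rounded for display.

recognized (one wheel, involute flank): single-mesh tooth geometry, m = 3.287, N = 21
pitch radius r_p = m·N/2 = 3.287·21/2 = 34.513500
base radius r_b = r_p·cos α = 34.513500·cos 23.595° = 31.628091
roll angle φ = 32.304° = 0.56381116 rad
x = r_b·(cos φ + φ·sin φ) = 36.262606
y = r_b·(sin φ − φ·cos φ) = 1.830138

x=36.262606 y=1.830138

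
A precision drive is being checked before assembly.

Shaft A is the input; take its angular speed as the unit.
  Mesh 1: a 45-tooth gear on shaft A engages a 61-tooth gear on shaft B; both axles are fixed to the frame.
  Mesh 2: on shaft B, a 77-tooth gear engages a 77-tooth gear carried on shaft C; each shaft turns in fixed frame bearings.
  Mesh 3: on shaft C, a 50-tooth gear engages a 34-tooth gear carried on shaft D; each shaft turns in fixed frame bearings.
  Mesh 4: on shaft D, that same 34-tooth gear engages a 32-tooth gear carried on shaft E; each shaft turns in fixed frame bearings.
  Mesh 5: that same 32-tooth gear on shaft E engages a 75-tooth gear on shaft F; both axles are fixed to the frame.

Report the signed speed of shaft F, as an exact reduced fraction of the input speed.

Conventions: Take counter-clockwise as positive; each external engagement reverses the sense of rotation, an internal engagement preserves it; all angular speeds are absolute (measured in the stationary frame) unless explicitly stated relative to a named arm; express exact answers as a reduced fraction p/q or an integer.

5-mesh fixed-axis compound train (all bearings frame-fixed)
mesh 1 [45T→61T]: |ω|/ω_in = 1×45/61 = 45/61, sense flips to −
mesh 2 [77T→77T]: |ω|/ω_in = (45/61)×77/77 = 45/61, sense flips to +
mesh 3 [50T→34T]: |ω|/ω_in = (45/61)×50/34 = 1125/1037, sense flips to −
mesh 4 [34T→32T]: |ω|/ω_in = (1125/1037)×34/32 = 1125/976, sense flips to +
mesh 5 [32T→75T]: |ω|/ω_in = (1125/976)×32/75 = 30/61, sense flips to −
signed output speed (× input speed) = -30/61

-30/61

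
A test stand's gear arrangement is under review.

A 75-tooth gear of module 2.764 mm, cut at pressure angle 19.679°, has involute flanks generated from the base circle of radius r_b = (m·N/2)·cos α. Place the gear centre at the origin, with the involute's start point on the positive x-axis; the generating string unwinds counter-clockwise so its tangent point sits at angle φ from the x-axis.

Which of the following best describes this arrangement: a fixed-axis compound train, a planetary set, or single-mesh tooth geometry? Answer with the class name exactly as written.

recognized (one wheel, involute flank): single-mesh tooth geometry, m = 2.764, N = 75
classification: single-mesh tooth geometry

single-mesh tooth geometry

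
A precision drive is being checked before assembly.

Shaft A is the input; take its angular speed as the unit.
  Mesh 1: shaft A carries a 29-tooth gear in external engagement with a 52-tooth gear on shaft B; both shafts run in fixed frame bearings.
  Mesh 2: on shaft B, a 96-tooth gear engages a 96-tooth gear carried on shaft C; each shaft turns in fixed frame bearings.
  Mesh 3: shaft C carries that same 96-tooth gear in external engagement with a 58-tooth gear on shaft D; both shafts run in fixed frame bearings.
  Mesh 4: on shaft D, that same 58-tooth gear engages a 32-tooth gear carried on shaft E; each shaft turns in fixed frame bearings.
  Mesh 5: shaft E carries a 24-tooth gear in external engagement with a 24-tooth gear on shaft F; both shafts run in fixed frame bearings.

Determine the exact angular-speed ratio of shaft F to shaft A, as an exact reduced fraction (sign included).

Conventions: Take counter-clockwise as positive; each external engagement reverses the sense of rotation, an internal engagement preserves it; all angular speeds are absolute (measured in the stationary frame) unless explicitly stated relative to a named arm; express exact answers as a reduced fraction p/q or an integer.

-87/52

class = fixed-axis compound train [5 meshes; 5 ratios multiply, 5 sense flips]
mesh 1 [29T→52T]: running ratio 29/52, sense −
mesh 2 [96T→96T]: running ratio 29/52, sense +
mesh 3 [96T→58T]: running ratio 12/13, sense −
mesh 4 [58T→32T]: running ratio 87/52, sense +
mesh 5 [24T→24T]: running ratio 87/52, sense −
ω_out/ω_in = -87/52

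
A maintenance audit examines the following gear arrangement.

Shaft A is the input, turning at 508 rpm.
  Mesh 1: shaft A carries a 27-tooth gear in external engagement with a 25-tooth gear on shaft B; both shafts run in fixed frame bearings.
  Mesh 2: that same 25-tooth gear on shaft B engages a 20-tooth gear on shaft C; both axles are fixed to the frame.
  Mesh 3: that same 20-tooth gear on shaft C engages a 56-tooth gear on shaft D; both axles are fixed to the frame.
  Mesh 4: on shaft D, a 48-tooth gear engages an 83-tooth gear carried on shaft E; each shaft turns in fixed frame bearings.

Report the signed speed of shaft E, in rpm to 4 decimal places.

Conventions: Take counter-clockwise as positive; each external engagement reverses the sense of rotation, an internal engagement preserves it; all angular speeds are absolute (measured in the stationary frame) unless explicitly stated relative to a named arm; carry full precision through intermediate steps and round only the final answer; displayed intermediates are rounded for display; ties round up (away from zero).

topology: fixed-axis compound train — 4 meshes, A→E
mesh 1 [27T→25T]: ω = 508.0000×27/25 = 548.6400 rpm, sense flips to −
mesh 2 [25T→20T]: ω = 548.6400×25/20 = 685.8000 rpm, sense flips to +
mesh 3 [20T→56T]: ω = 685.8000×20/56 = 244.9286 rpm, sense flips to −
mesh 4 [48T→83T]: ω = 244.9286×48/83 = 141.6454 rpm, sense flips to +
signed output speed = +141.6454 rpm

+141.6454 rpm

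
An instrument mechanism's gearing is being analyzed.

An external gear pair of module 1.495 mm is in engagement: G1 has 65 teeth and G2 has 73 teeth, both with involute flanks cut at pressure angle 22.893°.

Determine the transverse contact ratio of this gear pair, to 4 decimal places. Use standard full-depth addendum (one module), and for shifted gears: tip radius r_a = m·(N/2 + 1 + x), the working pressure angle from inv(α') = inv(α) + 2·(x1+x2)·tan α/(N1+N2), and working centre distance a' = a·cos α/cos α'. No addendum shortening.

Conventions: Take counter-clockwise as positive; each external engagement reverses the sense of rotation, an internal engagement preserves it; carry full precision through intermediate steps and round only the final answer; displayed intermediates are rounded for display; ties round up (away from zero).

recognized (one external pair, fixed centres): single-mesh tooth geometry, m = 1.495, N1 = 65, N2 = 73
base radii: r_b1 = 44.760405, r_b2 = 50.269378
tip radii: r_a1 = 50.082500, r_a2 = 56.062500
no profile shift: α' = α, a' = a
action lengths: √(r_a1²−r_b1²) = 22.466929, √(r_a2²−r_b2²) = 24.819216
base pitch p_b = π·m·cos α = 4.326737
CR = (22.466929 + 24.819216 − 103.155000·sin 22.89300°)/4.326737 = 1.654289
contact ratio ≈ 1.6543

1.6543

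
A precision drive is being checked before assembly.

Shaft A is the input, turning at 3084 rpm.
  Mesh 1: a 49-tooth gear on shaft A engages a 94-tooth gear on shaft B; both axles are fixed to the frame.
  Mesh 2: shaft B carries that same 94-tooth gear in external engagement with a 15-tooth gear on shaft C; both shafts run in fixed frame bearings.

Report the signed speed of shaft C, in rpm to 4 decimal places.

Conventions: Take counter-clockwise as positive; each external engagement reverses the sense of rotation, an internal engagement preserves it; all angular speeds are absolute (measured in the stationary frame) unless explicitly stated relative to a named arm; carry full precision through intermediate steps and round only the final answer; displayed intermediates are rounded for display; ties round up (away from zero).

+10074.4000 rpm

recognized (3 fixed axles, 2 meshes): fixed-axis compound train
mesh 1 [49T→94T]: ω = 3084.0000×49/94 = 1607.6170 rpm, sense flips to −
mesh 2 [94T→15T]: ω = 1607.6170×94/15 = 10074.4000 rpm, sense flips to +
signed output speed = +10074.4000 rpm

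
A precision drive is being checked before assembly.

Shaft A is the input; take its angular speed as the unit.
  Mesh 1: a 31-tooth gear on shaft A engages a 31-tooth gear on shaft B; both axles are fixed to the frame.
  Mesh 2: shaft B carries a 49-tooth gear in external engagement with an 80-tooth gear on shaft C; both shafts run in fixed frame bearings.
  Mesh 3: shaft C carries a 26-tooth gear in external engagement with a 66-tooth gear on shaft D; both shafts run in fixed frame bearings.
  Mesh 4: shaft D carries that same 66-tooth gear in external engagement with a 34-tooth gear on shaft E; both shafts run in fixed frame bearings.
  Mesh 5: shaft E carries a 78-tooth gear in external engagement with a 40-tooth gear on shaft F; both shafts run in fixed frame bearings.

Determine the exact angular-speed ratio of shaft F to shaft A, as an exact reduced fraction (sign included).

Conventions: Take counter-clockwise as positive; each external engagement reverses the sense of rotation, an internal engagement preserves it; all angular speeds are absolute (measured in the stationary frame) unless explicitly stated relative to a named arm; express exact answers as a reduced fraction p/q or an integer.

-24843/27200

class = fixed-axis compound train [5 meshes; 5 ratios multiply, 5 sense flips]
mesh 1 [31T→31T]: running ratio 1, sense −
mesh 2 [49T→80T]: running ratio 49/80, sense +
mesh 3 [26T→66T]: running ratio 637/2640, sense −
mesh 4 [66T→34T]: running ratio 637/1360, sense +
mesh 5 [78T→40T]: running ratio 24843/27200, sense −
ω_out/ω_in = -24843/27200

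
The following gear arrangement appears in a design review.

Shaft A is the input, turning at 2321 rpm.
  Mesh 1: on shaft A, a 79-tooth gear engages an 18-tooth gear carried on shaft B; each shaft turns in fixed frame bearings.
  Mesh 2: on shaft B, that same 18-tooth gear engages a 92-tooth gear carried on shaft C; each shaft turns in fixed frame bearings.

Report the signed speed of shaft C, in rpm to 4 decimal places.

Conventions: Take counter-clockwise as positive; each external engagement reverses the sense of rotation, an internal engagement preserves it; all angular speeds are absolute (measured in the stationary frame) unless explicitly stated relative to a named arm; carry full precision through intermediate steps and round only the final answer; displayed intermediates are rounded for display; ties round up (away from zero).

class = fixed-axis compound train [2 meshes; 2 ratios multiply, 2 sense flips]
mesh 1 [79T→18T]: ω = 2321.0000×79/18 = 10186.6111 rpm, sense flips to −
mesh 2 [18T→92T]: ω = 10186.6111×18/92 = 1993.0326 rpm, sense flips to +
signed output speed = +1993.0326 rpm

+1993.0326 rpm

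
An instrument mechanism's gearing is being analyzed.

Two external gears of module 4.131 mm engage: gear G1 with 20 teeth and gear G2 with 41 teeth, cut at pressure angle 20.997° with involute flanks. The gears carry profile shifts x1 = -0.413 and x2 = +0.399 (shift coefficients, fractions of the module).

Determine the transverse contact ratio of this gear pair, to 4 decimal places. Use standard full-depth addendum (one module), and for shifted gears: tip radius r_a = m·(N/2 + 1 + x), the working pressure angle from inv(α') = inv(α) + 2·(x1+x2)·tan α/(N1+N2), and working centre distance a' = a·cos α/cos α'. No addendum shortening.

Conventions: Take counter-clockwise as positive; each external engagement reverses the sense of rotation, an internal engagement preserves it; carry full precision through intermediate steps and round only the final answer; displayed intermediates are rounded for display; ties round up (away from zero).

1.6181

recognized (one external pair, fixed centres): single-mesh tooth geometry, m = 4.131, N1 = 20, N2 = 41
base radii: r_b1 = 38.566983, r_b2 = 79.062314
tip radii: r_a1 = 43.734897, r_a2 = 90.464769
inv(α') = inv(20.997°) + 2·(-0.413+0.399)·tan α/(20+41) = 0.01716101  ⇒  α' = 20.92823°
a' = a·cos α / cos α' = 125.9955·cos 20.997°/cos 20.92823° = 125.937575
action lengths: √(r_a1²−r_b1²) = 20.623508, √(r_a2²−r_b2²) = 43.966179
base pitch p_b = π·m·cos α = 12.116175
CR = (20.623508 + 43.966179 − 125.937575·sin 20.92823°)/12.116175 = 1.618085
contact ratio ≈ 1.6181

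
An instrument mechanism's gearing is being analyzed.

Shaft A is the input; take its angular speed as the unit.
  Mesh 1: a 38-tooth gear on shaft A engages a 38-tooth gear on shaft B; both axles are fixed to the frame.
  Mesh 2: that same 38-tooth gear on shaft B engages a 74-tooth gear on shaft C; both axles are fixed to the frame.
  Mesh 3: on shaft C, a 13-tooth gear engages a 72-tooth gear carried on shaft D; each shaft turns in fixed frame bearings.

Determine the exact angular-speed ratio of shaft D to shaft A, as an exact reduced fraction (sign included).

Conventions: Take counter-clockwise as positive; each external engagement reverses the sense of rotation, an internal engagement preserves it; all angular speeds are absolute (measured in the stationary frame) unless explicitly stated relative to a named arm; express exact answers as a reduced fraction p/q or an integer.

-247/2664

class = fixed-axis compound train [3 meshes; 3 ratios multiply, 3 sense flips]
mesh 1 [38T→38T]: running ratio 1, sense −
mesh 2 [38T→74T]: running ratio 19/37, sense +
mesh 3 [13T→72T]: running ratio 247/2664, sense −
ω_out/ω_in = -247/2664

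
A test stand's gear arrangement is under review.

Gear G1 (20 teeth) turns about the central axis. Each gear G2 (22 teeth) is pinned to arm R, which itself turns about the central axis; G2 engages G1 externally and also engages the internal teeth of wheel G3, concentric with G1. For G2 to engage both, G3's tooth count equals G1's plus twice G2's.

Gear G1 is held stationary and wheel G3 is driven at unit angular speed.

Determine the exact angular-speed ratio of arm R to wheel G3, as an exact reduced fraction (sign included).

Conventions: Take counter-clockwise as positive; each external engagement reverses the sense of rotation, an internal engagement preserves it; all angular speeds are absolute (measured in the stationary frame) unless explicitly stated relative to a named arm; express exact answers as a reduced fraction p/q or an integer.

16/21

topology: planetary set — G1 20T / G2 22T / G3 64T, arm = carrier (Willis)
ring teeth: 20 + 2·22 = 64
20(ω_sun−ω_arm) = −64(ω_ring−ω_arm),  ω_sun = 0, ω_ring = 1
20(0−ω_arm) = −64(1−ω_arm)  ⇒  84·ω_arm = 64  ⇒  ω_arm = 16/21
ω_out/ω_in = 16/21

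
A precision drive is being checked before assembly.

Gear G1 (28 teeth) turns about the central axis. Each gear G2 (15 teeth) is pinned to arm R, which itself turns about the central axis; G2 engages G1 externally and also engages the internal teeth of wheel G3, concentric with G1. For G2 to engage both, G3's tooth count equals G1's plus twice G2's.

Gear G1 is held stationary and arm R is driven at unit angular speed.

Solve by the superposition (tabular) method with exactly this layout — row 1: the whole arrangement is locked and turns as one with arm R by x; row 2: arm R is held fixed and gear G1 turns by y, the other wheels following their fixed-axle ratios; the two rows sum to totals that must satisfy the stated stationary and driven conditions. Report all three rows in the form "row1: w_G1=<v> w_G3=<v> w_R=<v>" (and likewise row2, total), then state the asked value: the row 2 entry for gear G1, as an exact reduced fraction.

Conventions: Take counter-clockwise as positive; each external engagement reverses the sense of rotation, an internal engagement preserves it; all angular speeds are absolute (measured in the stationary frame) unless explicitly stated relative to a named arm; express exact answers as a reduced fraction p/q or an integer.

row1: w_G1=1 w_G3=1 w_R=1
row2: w_G1=-1 w_G3=14/29 w_R=0
total: w_G1=0 w_G3=43/29 w_R=1
asked value: -1

class = planetary set [G3 = 28+2·15 = 58; Willis about the carrier]
row 1 (train locked, turned with arm): all members turn x
row 2: sun turns y, ring = −(28/58)·y, arm 0
boundary: total ω_sun = x + y = 0 and total ω_arm = x = 1  ⇒  y = -1, x = 1
row 2 ring = −(28/58)·(-1) = 14/29
totals (row 1 + row 2): sun 1 + (-1) = 0, ring 1 + 14/29 = 43/29, arm 1 + 0 = 1
asked cell (row2, sun) = -1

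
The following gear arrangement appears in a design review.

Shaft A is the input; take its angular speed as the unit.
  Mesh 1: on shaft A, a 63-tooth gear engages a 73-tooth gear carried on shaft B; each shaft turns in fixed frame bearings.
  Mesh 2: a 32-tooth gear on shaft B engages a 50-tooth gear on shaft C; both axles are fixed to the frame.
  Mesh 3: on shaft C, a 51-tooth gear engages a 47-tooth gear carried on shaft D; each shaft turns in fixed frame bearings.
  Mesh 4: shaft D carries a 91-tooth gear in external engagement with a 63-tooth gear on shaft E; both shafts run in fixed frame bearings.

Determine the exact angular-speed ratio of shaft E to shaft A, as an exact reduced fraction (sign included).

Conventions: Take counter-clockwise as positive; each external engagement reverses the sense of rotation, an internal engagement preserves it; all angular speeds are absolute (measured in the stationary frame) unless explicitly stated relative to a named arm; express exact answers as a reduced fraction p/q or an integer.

class = fixed-axis compound train [4 meshes; 4 ratios multiply, 4 sense flips]
mesh 1 [63T→73T]: running ratio 63/73, sense −
mesh 2 [32T→50T]: running ratio 1008/1825, sense +
mesh 3 [51T→47T]: running ratio 51408/85775, sense −
mesh 4 [91T→63T]: running ratio 74256/85775, sense +
ω_out/ω_in = 74256/85775

74256/85775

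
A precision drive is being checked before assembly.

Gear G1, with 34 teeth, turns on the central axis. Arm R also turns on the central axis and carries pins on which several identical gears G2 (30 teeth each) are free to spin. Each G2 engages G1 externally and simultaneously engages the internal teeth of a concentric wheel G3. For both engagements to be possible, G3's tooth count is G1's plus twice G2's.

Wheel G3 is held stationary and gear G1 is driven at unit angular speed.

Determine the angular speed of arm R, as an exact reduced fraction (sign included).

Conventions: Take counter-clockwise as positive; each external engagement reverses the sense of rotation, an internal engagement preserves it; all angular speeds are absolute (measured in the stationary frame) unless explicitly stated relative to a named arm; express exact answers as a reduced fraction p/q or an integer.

17/64

topology: planetary set — G1 34T / G2 30T / G3 94T, arm = carrier (Willis)
ring teeth: 34 + 2·30 = 94
34(ω_sun−ω_arm) = −94(ω_ring−ω_arm),  ω_ring = 0, ω_sun = 1
34(1−ω_arm) = −94(0−ω_arm)  ⇒  128·ω_arm = 34  ⇒  ω_arm = 17/64
exact speed ratio = 17/64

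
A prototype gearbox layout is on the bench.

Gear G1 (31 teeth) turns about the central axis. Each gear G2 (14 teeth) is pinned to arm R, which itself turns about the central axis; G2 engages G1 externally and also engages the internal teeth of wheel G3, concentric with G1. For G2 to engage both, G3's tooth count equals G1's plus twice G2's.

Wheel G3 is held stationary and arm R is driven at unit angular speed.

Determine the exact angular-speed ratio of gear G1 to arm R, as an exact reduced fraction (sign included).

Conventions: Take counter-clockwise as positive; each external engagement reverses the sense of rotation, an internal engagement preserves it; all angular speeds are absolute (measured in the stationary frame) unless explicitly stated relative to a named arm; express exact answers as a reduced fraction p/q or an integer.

topology: planetary set — G1 31T / G2 14T / G3 59T, arm = carrier (Willis)
ring teeth: 31 + 2·14 = 59
31(ω_sun−ω_arm) = −59(ω_ring−ω_arm),  ω_ring = 0, ω_arm = 1
ω_sun = 1 − (59/31)(0−1) = 90/31
ω_out/ω_in = 90/31

90/31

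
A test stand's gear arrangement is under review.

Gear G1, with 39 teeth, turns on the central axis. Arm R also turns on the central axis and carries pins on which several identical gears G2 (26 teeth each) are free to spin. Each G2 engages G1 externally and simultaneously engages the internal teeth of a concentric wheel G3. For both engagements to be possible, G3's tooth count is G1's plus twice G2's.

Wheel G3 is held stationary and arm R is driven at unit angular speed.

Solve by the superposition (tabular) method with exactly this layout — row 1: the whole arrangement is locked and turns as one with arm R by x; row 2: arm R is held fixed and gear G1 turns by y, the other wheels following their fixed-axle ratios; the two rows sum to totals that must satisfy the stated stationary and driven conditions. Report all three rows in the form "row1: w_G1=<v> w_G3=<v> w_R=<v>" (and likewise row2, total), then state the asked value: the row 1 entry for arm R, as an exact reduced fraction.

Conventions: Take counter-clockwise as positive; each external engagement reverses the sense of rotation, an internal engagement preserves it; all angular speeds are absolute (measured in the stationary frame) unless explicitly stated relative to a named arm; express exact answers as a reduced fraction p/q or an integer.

row1: w_G1=1 w_G3=1 w_R=1
row2: w_G1=7/3 w_G3=-1 w_R=0
total: w_G1=10/3 w_G3=0 w_R=1
asked value: 1

planetary set (39T centre, 26T on arm, 91T internal) — Willis relation
row 1: whole set turns with the arm by x
row 2 — arm fixed, fixed-axis ratios: sun y, ring −(39/91)·y, arm 0
boundary: total ω_ring = x − (39/91)·y = 0 and total ω_arm = x = 1  ⇒  y = 7/3, x = 1
row 2 ring = −(39/91)·7/3 = -1
totals (row 1 + row 2): sun 1 + 7/3 = 10/3, ring 1 + (-1) = 0, arm 1 + 0 = 1
asked cell (row1, arm) = 1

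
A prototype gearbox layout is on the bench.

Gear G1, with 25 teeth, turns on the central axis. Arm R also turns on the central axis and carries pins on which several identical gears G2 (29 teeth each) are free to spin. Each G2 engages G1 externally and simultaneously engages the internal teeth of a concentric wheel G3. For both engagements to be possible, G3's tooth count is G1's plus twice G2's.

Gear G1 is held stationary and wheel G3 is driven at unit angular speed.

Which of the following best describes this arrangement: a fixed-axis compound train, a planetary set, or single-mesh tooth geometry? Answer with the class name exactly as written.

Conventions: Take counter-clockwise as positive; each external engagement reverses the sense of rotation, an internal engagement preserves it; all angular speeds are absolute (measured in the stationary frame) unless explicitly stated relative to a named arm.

topology: planetary set — G1 25T / G2 29T / G3 83T, arm = carrier (Willis)
classification: planetary set

planetary set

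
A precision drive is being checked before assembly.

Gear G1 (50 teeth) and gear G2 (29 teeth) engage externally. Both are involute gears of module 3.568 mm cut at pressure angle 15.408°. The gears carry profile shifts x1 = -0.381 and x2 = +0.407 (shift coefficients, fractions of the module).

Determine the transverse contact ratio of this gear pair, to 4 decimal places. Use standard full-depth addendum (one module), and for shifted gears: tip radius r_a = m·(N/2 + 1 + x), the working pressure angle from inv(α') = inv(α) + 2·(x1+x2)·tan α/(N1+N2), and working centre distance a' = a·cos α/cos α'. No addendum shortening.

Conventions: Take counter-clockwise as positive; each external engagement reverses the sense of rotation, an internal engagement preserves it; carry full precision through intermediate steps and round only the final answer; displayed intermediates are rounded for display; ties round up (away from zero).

1.8773

topology: single-mesh involute geometry — m = 3.568, 50T/29T pair
base radii: r_b1 = 85.994002, r_b2 = 49.876521
tip radii: r_a1 = 91.408592, r_a2 = 56.756176
inv(α') = inv(15.408°) + 2·(-0.381+0.407)·tan α/(50+29) = 0.00685719  ⇒  α' = 15.54359°
a' = a·cos α / cos α' = 140.9360·cos 15.408°/cos 15.54359° = 141.028371
action lengths: √(r_a1²−r_b1²) = 30.992940, √(r_a2²−r_b2²) = 27.084980
base pitch p_b = π·m·cos α = 10.806325
CR = (30.992940 + 27.084980 − 141.028371·sin 15.54359°)/10.806325 = 1.877267
contact ratio ≈ 1.8773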